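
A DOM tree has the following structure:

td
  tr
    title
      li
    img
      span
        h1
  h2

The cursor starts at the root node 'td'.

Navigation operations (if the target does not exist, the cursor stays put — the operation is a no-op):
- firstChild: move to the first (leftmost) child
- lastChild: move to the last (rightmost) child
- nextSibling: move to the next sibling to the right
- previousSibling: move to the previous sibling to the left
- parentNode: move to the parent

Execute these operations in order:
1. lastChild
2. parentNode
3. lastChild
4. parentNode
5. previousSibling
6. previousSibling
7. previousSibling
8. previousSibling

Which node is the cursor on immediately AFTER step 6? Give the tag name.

Answer: td

Derivation:
After 1 (lastChild): h2
After 2 (parentNode): td
After 3 (lastChild): h2
After 4 (parentNode): td
After 5 (previousSibling): td (no-op, stayed)
After 6 (previousSibling): td (no-op, stayed)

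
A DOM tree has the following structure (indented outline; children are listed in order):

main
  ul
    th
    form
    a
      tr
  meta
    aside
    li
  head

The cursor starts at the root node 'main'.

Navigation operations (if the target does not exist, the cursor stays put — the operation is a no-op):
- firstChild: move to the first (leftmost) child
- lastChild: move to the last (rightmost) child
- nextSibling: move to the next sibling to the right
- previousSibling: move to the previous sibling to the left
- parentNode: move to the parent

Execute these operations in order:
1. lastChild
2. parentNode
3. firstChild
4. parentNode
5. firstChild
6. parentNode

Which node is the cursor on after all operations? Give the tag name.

Answer: main

Derivation:
After 1 (lastChild): head
After 2 (parentNode): main
After 3 (firstChild): ul
After 4 (parentNode): main
After 5 (firstChild): ul
After 6 (parentNode): main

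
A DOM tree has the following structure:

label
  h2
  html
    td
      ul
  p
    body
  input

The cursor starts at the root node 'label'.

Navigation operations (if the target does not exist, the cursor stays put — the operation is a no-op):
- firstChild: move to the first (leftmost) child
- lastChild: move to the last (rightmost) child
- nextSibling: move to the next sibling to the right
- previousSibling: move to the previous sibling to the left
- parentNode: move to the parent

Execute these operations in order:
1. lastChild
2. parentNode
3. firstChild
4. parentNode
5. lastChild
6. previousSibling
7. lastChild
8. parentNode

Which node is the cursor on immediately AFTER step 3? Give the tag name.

After 1 (lastChild): input
After 2 (parentNode): label
After 3 (firstChild): h2

Answer: h2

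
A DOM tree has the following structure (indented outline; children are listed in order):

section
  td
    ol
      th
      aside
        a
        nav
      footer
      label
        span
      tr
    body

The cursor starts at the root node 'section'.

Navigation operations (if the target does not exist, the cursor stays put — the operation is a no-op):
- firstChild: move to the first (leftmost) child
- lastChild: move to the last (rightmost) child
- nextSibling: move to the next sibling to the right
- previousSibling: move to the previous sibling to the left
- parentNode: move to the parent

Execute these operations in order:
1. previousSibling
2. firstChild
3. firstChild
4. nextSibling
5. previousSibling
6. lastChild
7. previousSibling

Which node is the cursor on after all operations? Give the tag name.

After 1 (previousSibling): section (no-op, stayed)
After 2 (firstChild): td
After 3 (firstChild): ol
After 4 (nextSibling): body
After 5 (previousSibling): ol
After 6 (lastChild): tr
After 7 (previousSibling): label

Answer: label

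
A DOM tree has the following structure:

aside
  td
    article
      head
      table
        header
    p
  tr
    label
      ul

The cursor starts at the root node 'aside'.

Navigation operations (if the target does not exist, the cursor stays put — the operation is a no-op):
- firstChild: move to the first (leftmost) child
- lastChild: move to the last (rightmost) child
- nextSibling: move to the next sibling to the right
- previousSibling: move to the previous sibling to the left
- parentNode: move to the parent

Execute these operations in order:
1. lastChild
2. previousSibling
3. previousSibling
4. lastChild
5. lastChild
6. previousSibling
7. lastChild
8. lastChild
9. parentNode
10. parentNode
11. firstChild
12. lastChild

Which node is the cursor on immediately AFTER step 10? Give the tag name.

Answer: article

Derivation:
After 1 (lastChild): tr
After 2 (previousSibling): td
After 3 (previousSibling): td (no-op, stayed)
After 4 (lastChild): p
After 5 (lastChild): p (no-op, stayed)
After 6 (previousSibling): article
After 7 (lastChild): table
After 8 (lastChild): header
After 9 (parentNode): table
After 10 (parentNode): article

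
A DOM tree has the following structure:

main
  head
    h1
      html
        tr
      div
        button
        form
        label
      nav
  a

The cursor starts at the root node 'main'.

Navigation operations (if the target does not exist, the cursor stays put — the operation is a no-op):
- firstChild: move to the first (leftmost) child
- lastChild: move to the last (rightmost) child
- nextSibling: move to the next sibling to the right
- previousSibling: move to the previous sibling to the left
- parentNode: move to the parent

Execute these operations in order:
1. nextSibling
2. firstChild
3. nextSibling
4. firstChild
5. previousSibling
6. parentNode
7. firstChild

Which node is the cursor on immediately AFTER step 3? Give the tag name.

After 1 (nextSibling): main (no-op, stayed)
After 2 (firstChild): head
After 3 (nextSibling): a

Answer: a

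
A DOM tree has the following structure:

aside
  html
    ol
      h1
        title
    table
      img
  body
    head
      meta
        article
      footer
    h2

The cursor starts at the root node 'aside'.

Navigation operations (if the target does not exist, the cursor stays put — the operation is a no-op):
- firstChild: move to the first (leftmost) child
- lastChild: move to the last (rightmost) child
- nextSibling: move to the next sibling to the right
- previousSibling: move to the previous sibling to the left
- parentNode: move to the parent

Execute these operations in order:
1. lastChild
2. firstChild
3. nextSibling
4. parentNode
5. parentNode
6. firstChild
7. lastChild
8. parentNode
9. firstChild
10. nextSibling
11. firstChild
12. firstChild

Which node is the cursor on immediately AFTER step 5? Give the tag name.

Answer: aside

Derivation:
After 1 (lastChild): body
After 2 (firstChild): head
After 3 (nextSibling): h2
After 4 (parentNode): body
After 5 (parentNode): aside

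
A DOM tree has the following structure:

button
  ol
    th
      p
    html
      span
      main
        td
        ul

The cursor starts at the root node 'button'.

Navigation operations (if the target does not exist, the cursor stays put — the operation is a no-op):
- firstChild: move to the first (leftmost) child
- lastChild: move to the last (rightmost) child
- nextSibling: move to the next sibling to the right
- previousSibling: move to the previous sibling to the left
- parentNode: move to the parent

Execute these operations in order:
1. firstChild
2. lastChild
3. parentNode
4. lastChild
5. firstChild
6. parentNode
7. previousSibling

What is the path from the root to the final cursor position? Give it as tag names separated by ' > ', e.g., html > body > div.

After 1 (firstChild): ol
After 2 (lastChild): html
After 3 (parentNode): ol
After 4 (lastChild): html
After 5 (firstChild): span
After 6 (parentNode): html
After 7 (previousSibling): th

Answer: button > ol > th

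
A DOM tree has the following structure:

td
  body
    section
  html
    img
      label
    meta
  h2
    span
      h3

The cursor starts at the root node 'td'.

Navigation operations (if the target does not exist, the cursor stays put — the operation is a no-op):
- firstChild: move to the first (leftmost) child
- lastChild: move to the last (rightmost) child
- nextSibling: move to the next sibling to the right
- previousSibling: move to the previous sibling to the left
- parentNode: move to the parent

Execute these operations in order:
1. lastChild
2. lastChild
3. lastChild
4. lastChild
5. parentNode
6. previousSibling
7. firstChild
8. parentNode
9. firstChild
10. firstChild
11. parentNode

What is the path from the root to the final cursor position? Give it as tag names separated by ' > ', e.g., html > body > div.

Answer: td > h2 > span

Derivation:
After 1 (lastChild): h2
After 2 (lastChild): span
After 3 (lastChild): h3
After 4 (lastChild): h3 (no-op, stayed)
After 5 (parentNode): span
After 6 (previousSibling): span (no-op, stayed)
After 7 (firstChild): h3
After 8 (parentNode): span
After 9 (firstChild): h3
After 10 (firstChild): h3 (no-op, stayed)
After 11 (parentNode): span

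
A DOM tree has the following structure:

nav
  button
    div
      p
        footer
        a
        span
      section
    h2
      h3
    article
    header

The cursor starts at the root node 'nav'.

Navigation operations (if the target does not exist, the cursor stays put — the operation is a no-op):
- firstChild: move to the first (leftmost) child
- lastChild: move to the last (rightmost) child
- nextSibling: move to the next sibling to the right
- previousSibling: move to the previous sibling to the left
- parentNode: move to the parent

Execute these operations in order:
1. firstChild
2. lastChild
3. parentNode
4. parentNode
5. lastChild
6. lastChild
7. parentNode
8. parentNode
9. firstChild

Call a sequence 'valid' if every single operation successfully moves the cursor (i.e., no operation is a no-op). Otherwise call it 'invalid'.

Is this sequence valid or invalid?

After 1 (firstChild): button
After 2 (lastChild): header
After 3 (parentNode): button
After 4 (parentNode): nav
After 5 (lastChild): button
After 6 (lastChild): header
After 7 (parentNode): button
After 8 (parentNode): nav
After 9 (firstChild): button

Answer: valid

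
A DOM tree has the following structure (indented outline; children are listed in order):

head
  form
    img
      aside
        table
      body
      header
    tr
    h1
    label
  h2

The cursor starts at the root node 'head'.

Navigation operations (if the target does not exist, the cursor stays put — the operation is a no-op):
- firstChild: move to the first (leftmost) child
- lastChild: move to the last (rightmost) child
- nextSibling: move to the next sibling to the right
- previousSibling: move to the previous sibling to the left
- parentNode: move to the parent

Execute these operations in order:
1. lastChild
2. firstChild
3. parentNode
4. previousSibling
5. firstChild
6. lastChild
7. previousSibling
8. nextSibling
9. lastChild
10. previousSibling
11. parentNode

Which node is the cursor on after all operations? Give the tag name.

Answer: form

Derivation:
After 1 (lastChild): h2
After 2 (firstChild): h2 (no-op, stayed)
After 3 (parentNode): head
After 4 (previousSibling): head (no-op, stayed)
After 5 (firstChild): form
After 6 (lastChild): label
After 7 (previousSibling): h1
After 8 (nextSibling): label
After 9 (lastChild): label (no-op, stayed)
After 10 (previousSibling): h1
After 11 (parentNode): form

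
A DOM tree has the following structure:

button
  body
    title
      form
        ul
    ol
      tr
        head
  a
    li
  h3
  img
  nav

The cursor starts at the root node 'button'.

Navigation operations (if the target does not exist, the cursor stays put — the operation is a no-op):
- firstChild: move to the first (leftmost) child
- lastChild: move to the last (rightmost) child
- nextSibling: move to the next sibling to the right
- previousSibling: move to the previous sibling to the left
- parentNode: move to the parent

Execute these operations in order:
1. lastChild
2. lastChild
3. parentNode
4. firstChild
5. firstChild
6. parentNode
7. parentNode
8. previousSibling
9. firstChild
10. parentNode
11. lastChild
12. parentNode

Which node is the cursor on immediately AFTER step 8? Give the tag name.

After 1 (lastChild): nav
After 2 (lastChild): nav (no-op, stayed)
After 3 (parentNode): button
After 4 (firstChild): body
After 5 (firstChild): title
After 6 (parentNode): body
After 7 (parentNode): button
After 8 (previousSibling): button (no-op, stayed)

Answer: button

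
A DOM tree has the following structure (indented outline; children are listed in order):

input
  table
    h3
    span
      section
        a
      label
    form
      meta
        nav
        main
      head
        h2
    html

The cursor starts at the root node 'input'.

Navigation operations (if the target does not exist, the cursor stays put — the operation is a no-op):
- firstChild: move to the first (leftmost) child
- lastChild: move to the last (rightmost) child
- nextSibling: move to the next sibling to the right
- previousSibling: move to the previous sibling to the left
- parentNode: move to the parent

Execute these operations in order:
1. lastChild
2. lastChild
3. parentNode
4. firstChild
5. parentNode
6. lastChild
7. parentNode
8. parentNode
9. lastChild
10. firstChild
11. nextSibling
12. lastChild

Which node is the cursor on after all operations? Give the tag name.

After 1 (lastChild): table
After 2 (lastChild): html
After 3 (parentNode): table
After 4 (firstChild): h3
After 5 (parentNode): table
After 6 (lastChild): html
After 7 (parentNode): table
After 8 (parentNode): input
After 9 (lastChild): table
After 10 (firstChild): h3
After 11 (nextSibling): span
After 12 (lastChild): label

Answer: label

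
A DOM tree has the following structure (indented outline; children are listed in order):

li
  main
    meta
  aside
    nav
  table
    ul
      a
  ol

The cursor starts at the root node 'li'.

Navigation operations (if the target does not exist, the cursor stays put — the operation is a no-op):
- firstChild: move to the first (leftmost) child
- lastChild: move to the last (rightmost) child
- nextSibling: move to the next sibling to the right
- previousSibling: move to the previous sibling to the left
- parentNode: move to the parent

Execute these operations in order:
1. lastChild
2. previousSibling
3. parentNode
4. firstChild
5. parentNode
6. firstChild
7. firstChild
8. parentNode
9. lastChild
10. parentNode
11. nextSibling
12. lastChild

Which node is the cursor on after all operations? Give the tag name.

Answer: nav

Derivation:
After 1 (lastChild): ol
After 2 (previousSibling): table
After 3 (parentNode): li
After 4 (firstChild): main
After 5 (parentNode): li
After 6 (firstChild): main
After 7 (firstChild): meta
After 8 (parentNode): main
After 9 (lastChild): meta
After 10 (parentNode): main
After 11 (nextSibling): aside
After 12 (lastChild): nav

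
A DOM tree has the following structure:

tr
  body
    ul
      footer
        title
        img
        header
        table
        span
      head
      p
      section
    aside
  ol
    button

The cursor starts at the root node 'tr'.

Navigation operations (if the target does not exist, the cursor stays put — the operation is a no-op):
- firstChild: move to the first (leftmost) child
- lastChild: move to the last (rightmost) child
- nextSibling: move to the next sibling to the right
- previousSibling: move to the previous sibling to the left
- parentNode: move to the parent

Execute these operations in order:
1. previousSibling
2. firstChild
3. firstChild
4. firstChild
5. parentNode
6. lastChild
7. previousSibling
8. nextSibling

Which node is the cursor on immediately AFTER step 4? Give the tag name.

Answer: footer

Derivation:
After 1 (previousSibling): tr (no-op, stayed)
After 2 (firstChild): body
After 3 (firstChild): ul
After 4 (firstChild): footer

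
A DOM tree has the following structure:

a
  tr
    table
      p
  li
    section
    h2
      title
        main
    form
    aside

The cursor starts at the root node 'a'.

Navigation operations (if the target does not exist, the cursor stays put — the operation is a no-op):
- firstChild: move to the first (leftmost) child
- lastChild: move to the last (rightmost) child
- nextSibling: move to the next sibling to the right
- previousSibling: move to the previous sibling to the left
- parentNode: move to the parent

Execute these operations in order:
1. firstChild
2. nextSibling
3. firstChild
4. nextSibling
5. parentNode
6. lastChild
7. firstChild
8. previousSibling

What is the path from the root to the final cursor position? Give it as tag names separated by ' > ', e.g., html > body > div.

Answer: a > li > form

Derivation:
After 1 (firstChild): tr
After 2 (nextSibling): li
After 3 (firstChild): section
After 4 (nextSibling): h2
After 5 (parentNode): li
After 6 (lastChild): aside
After 7 (firstChild): aside (no-op, stayed)
After 8 (previousSibling): form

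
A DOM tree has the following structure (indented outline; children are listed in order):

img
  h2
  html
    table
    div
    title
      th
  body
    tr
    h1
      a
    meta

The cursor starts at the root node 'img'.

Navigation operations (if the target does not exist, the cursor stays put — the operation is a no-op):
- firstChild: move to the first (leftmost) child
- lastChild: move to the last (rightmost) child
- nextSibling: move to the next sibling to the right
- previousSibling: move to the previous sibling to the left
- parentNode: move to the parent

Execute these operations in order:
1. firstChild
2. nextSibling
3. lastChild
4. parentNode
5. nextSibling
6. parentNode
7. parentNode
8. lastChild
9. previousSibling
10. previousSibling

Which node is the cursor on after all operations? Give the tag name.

After 1 (firstChild): h2
After 2 (nextSibling): html
After 3 (lastChild): title
After 4 (parentNode): html
After 5 (nextSibling): body
After 6 (parentNode): img
After 7 (parentNode): img (no-op, stayed)
After 8 (lastChild): body
After 9 (previousSibling): html
After 10 (previousSibling): h2

Answer: h2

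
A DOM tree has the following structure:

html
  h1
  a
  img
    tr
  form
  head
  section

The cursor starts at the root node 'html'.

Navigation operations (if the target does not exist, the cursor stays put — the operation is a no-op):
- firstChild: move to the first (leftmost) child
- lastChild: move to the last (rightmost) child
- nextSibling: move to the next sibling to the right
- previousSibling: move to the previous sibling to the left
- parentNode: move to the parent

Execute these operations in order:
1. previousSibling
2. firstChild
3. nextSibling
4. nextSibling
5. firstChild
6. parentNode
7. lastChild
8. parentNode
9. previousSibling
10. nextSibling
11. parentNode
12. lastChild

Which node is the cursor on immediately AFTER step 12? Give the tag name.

Answer: section

Derivation:
After 1 (previousSibling): html (no-op, stayed)
After 2 (firstChild): h1
After 3 (nextSibling): a
After 4 (nextSibling): img
After 5 (firstChild): tr
After 6 (parentNode): img
After 7 (lastChild): tr
After 8 (parentNode): img
After 9 (previousSibling): a
After 10 (nextSibling): img
After 11 (parentNode): html
After 12 (lastChild): section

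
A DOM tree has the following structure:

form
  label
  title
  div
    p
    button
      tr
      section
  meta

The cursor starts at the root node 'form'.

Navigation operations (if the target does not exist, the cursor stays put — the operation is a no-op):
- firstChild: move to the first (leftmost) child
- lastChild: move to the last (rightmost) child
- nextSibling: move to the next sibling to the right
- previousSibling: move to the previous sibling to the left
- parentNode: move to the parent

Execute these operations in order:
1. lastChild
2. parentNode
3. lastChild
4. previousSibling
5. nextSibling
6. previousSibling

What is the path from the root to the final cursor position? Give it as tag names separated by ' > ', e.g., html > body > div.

After 1 (lastChild): meta
After 2 (parentNode): form
After 3 (lastChild): meta
After 4 (previousSibling): div
After 5 (nextSibling): meta
After 6 (previousSibling): div

Answer: form > div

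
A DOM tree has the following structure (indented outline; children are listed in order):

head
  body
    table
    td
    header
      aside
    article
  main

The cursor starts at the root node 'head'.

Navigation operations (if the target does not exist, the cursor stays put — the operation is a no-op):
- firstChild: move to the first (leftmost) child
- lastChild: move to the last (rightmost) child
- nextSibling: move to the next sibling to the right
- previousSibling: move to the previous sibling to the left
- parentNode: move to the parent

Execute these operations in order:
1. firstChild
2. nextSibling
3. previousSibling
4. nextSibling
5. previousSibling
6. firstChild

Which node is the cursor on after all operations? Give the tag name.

Answer: table

Derivation:
After 1 (firstChild): body
After 2 (nextSibling): main
After 3 (previousSibling): body
After 4 (nextSibling): main
After 5 (previousSibling): body
After 6 (firstChild): table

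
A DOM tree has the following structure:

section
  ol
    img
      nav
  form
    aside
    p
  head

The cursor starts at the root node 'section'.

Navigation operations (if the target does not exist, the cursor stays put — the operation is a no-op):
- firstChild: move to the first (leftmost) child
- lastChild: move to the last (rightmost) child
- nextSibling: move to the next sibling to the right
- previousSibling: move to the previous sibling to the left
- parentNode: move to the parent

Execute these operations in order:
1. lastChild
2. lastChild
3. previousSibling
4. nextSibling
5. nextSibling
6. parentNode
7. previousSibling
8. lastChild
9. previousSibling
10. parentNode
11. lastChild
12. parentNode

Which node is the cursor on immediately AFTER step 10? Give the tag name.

After 1 (lastChild): head
After 2 (lastChild): head (no-op, stayed)
After 3 (previousSibling): form
After 4 (nextSibling): head
After 5 (nextSibling): head (no-op, stayed)
After 6 (parentNode): section
After 7 (previousSibling): section (no-op, stayed)
After 8 (lastChild): head
After 9 (previousSibling): form
After 10 (parentNode): section

Answer: section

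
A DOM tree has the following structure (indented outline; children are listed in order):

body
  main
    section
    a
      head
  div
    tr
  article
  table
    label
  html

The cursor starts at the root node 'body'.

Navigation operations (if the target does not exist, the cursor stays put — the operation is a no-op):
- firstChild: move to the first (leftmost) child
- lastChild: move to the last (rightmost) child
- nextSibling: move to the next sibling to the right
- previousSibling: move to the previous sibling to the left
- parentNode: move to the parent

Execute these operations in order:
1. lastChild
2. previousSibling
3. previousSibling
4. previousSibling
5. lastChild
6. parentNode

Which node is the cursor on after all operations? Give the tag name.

Answer: div

Derivation:
After 1 (lastChild): html
After 2 (previousSibling): table
After 3 (previousSibling): article
After 4 (previousSibling): div
After 5 (lastChild): tr
After 6 (parentNode): div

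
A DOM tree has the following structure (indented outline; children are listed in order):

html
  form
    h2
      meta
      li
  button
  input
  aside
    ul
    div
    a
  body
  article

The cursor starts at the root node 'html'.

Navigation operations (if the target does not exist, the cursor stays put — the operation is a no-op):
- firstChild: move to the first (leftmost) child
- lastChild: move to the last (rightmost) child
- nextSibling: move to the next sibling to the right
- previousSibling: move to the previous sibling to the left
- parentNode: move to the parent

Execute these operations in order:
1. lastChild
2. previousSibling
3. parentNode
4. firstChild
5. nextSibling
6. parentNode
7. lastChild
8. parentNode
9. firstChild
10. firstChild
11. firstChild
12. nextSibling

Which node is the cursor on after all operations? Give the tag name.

After 1 (lastChild): article
After 2 (previousSibling): body
After 3 (parentNode): html
After 4 (firstChild): form
After 5 (nextSibling): button
After 6 (parentNode): html
After 7 (lastChild): article
After 8 (parentNode): html
After 9 (firstChild): form
After 10 (firstChild): h2
After 11 (firstChild): meta
After 12 (nextSibling): li

Answer: li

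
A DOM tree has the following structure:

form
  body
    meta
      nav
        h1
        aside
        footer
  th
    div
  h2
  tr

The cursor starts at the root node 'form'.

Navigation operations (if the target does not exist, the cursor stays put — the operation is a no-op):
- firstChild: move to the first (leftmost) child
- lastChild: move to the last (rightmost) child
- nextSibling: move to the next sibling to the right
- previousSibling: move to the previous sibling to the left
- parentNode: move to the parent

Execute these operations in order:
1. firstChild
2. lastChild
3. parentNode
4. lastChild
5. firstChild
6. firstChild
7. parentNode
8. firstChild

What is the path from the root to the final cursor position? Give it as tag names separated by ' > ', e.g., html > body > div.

Answer: form > body > meta > nav > h1

Derivation:
After 1 (firstChild): body
After 2 (lastChild): meta
After 3 (parentNode): body
After 4 (lastChild): meta
After 5 (firstChild): nav
After 6 (firstChild): h1
After 7 (parentNode): nav
After 8 (firstChild): h1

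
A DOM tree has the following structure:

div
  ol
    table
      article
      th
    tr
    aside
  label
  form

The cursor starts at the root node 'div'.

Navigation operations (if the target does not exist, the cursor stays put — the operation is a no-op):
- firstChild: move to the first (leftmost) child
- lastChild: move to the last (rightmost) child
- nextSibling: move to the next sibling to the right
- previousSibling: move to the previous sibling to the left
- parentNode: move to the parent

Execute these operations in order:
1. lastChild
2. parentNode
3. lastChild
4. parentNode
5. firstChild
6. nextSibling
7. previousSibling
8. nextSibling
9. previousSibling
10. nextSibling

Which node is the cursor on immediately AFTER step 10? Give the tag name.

Answer: label

Derivation:
After 1 (lastChild): form
After 2 (parentNode): div
After 3 (lastChild): form
After 4 (parentNode): div
After 5 (firstChild): ol
After 6 (nextSibling): label
After 7 (previousSibling): ol
After 8 (nextSibling): label
After 9 (previousSibling): ol
After 10 (nextSibling): label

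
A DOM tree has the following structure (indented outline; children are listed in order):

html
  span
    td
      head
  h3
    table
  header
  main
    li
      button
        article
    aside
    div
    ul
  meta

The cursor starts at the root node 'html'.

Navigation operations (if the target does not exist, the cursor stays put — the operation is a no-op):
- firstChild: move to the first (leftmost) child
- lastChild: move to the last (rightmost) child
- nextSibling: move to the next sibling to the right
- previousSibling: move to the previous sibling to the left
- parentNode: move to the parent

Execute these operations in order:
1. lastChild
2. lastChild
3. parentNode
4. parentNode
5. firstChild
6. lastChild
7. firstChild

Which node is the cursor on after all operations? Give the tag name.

Answer: head

Derivation:
After 1 (lastChild): meta
After 2 (lastChild): meta (no-op, stayed)
After 3 (parentNode): html
After 4 (parentNode): html (no-op, stayed)
After 5 (firstChild): span
After 6 (lastChild): td
After 7 (firstChild): head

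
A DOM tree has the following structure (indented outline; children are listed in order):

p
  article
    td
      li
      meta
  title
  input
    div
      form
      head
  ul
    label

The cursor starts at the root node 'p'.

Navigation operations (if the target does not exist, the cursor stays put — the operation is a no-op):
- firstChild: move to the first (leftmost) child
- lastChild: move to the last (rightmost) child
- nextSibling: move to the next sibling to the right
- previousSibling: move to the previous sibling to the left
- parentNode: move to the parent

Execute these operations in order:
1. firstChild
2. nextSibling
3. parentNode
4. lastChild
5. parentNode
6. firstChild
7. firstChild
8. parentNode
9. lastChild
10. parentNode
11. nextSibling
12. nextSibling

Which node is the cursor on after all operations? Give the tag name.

Answer: input

Derivation:
After 1 (firstChild): article
After 2 (nextSibling): title
After 3 (parentNode): p
After 4 (lastChild): ul
After 5 (parentNode): p
After 6 (firstChild): article
After 7 (firstChild): td
After 8 (parentNode): article
After 9 (lastChild): td
After 10 (parentNode): article
After 11 (nextSibling): title
After 12 (nextSibling): input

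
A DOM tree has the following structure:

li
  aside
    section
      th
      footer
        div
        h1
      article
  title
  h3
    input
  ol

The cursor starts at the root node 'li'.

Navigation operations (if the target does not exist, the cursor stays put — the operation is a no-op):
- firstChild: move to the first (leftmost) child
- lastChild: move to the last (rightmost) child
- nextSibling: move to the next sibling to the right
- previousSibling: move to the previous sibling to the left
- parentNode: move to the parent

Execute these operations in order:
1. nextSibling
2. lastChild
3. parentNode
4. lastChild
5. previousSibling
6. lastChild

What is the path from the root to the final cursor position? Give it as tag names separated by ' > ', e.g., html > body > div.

After 1 (nextSibling): li (no-op, stayed)
After 2 (lastChild): ol
After 3 (parentNode): li
After 4 (lastChild): ol
After 5 (previousSibling): h3
After 6 (lastChild): input

Answer: li > h3 > input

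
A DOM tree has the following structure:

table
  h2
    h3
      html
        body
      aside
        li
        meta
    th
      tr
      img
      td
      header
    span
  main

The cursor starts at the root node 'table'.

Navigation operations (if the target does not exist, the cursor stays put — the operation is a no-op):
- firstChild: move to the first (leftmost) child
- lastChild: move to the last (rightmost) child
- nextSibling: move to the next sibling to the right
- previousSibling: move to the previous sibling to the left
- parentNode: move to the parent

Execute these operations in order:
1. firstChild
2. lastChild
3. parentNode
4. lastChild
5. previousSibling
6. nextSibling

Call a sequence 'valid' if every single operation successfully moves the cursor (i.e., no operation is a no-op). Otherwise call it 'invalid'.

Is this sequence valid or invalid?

After 1 (firstChild): h2
After 2 (lastChild): span
After 3 (parentNode): h2
After 4 (lastChild): span
After 5 (previousSibling): th
After 6 (nextSibling): span

Answer: valid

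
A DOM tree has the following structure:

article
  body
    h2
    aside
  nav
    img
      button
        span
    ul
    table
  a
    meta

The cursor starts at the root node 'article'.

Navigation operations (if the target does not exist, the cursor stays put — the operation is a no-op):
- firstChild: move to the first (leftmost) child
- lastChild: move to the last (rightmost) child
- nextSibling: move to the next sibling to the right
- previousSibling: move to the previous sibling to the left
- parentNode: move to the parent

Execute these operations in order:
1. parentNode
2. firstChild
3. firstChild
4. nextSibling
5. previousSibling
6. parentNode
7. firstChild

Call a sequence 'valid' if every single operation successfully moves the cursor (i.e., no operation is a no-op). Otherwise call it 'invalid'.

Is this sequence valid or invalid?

After 1 (parentNode): article (no-op, stayed)
After 2 (firstChild): body
After 3 (firstChild): h2
After 4 (nextSibling): aside
After 5 (previousSibling): h2
After 6 (parentNode): body
After 7 (firstChild): h2

Answer: invalid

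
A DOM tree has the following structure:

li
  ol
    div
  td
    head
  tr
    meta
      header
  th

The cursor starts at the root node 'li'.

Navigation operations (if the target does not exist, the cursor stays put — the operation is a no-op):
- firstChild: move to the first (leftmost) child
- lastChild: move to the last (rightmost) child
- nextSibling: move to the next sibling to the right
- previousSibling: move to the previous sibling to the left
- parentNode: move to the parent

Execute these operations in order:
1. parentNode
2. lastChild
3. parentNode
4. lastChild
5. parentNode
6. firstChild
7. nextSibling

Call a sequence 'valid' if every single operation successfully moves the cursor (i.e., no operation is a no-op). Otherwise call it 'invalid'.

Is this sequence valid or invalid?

Answer: invalid

Derivation:
After 1 (parentNode): li (no-op, stayed)
After 2 (lastChild): th
After 3 (parentNode): li
After 4 (lastChild): th
After 5 (parentNode): li
After 6 (firstChild): ol
After 7 (nextSibling): td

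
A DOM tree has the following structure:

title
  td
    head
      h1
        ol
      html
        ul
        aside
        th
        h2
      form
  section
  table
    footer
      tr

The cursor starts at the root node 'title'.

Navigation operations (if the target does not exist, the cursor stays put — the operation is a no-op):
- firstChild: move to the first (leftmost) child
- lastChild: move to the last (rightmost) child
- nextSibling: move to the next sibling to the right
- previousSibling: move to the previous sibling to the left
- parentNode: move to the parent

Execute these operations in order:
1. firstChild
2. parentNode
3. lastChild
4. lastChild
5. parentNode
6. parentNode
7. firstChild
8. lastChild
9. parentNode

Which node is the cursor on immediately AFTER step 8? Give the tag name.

Answer: head

Derivation:
After 1 (firstChild): td
After 2 (parentNode): title
After 3 (lastChild): table
After 4 (lastChild): footer
After 5 (parentNode): table
After 6 (parentNode): title
After 7 (firstChild): td
After 8 (lastChild): head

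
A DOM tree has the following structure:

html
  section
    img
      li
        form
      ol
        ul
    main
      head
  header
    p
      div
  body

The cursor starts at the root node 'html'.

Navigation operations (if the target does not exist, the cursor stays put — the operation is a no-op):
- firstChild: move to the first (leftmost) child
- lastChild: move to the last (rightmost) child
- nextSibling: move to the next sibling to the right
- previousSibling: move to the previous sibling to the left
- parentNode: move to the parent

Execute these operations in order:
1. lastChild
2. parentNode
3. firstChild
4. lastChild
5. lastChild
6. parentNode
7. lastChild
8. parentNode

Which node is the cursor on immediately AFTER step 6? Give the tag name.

After 1 (lastChild): body
After 2 (parentNode): html
After 3 (firstChild): section
After 4 (lastChild): main
After 5 (lastChild): head
After 6 (parentNode): main

Answer: main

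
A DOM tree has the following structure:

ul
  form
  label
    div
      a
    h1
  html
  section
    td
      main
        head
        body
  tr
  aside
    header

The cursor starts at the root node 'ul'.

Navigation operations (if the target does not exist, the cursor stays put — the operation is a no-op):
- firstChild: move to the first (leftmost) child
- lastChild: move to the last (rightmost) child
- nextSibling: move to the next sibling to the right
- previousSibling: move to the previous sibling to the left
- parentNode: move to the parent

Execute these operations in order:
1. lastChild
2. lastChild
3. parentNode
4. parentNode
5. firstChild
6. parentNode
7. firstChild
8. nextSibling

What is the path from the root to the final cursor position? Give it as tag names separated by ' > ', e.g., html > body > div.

After 1 (lastChild): aside
After 2 (lastChild): header
After 3 (parentNode): aside
After 4 (parentNode): ul
After 5 (firstChild): form
After 6 (parentNode): ul
After 7 (firstChild): form
After 8 (nextSibling): label

Answer: ul > label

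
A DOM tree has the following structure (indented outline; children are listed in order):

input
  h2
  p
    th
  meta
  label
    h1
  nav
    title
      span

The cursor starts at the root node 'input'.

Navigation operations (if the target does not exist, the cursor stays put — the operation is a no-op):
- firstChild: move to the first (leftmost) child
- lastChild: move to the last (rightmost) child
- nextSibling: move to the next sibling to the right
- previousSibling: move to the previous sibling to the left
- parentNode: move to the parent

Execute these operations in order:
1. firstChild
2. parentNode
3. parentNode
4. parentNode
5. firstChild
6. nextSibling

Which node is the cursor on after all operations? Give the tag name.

Answer: p

Derivation:
After 1 (firstChild): h2
After 2 (parentNode): input
After 3 (parentNode): input (no-op, stayed)
After 4 (parentNode): input (no-op, stayed)
After 5 (firstChild): h2
After 6 (nextSibling): p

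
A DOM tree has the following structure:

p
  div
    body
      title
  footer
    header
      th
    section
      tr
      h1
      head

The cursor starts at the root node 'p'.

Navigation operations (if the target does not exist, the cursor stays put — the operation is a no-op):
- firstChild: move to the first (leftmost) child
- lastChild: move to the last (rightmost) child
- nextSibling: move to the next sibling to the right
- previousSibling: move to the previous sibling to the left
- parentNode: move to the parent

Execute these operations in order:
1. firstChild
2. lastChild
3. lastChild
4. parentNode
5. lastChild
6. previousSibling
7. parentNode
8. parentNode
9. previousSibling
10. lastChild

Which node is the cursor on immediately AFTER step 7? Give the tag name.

After 1 (firstChild): div
After 2 (lastChild): body
After 3 (lastChild): title
After 4 (parentNode): body
After 5 (lastChild): title
After 6 (previousSibling): title (no-op, stayed)
After 7 (parentNode): body

Answer: body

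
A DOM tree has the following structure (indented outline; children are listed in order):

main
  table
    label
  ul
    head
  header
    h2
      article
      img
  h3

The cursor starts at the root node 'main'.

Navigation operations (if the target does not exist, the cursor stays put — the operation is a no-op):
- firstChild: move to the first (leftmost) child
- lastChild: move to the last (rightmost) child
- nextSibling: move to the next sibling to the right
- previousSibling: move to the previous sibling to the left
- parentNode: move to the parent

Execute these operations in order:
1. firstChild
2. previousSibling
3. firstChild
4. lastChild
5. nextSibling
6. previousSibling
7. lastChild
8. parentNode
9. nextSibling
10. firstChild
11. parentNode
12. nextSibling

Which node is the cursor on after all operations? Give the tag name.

Answer: header

Derivation:
After 1 (firstChild): table
After 2 (previousSibling): table (no-op, stayed)
After 3 (firstChild): label
After 4 (lastChild): label (no-op, stayed)
After 5 (nextSibling): label (no-op, stayed)
After 6 (previousSibling): label (no-op, stayed)
After 7 (lastChild): label (no-op, stayed)
After 8 (parentNode): table
After 9 (nextSibling): ul
After 10 (firstChild): head
After 11 (parentNode): ul
After 12 (nextSibling): header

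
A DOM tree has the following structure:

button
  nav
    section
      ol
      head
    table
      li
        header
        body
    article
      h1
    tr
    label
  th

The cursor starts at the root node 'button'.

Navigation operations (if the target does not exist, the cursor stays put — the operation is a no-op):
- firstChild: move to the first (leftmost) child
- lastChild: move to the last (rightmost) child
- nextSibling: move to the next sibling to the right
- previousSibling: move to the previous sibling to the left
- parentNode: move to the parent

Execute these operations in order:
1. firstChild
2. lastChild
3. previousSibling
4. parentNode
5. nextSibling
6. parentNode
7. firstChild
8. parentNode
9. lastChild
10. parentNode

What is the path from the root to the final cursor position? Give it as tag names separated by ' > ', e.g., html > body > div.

After 1 (firstChild): nav
After 2 (lastChild): label
After 3 (previousSibling): tr
After 4 (parentNode): nav
After 5 (nextSibling): th
After 6 (parentNode): button
After 7 (firstChild): nav
After 8 (parentNode): button
After 9 (lastChild): th
After 10 (parentNode): button

Answer: button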